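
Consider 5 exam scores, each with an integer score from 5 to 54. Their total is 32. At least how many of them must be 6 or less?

2

If only k of them are at most 6, the other 5 − k are at least 7, so the total is at least (5 − k)·7 + k·5.
This is ≤ 32, so (5 − k)·7 + 5k ≤ 32, which gives k ≥ 2.
Exactly 2 works: 2 values at 5 and 3 at 7 total 31; raise one of the low values by 1 (still ≤ 6) to hit 32.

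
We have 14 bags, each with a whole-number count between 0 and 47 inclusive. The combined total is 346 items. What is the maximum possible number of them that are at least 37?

With k values at 37 or above and the rest at least 0, the sum is at least 0 + 37k.
Since the sum is 346, we need 37k ≤ 346, i.e. k ≤ 9.
k = 9 is achieved by 9 values at 37 and 5 at 0, total 333; add 13 to one value (staying below 37) to reach 346.

9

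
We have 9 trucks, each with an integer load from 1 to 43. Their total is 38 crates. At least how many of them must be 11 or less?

7

Let j be the number exceeding 11. Then the total is ≥ 12·j + 1·(9 − j) = 9 + 11j.
So 11j ≤ 29 and j ≤ 2; hence at least 9 − 2 = 7 are ≤ 11.
Exactly 7 works: 7 values at 1 and 2 at 12 total 31; raise one of the low values by 7 (still ≤ 11) to hit 38.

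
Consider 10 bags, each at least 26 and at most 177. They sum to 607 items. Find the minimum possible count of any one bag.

26

Minimizing one value means maximizing the remaining 9.
The other 9 can take up 9 × 177 = 1593 ≥ 607 − 26, so one bag can sit at its floor of 26.
Achievable: one at 26 and the other 9 totalling 581, which fits since 9 × 26 ≤ 581 ≤ 9 × 177.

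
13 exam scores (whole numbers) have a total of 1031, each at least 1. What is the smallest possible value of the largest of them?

If every one of the 13 were at most 79, the total would be at most 13 × 79 = 1027 < 1031.
Achievable: 4 of them at 80 and 9 at 79 total 1031.

80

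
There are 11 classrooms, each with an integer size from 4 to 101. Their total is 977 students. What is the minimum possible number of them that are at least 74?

7

Suppose at most 11 − j of them reach 74; then j values are ≤ 73 and the rest ≤ 101.
The total is then ≤ 73·j + 101·(11 − j) = 1111 − 28j. For this to be ≥ 977 we need j ≤ 4, so at least 11 − 4 = 7 must reach 74.
Exactly 7 works: 7 values at 101 and 4 at 73 total 999; lower one of the high values by 22 (still ≥ 74) to hit 977.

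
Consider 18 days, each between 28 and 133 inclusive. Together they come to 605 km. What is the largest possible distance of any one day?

129

To make one day as large as possible, make the other 17 as small as possible.
The other 17 contribute at least 17 × 28 = 476, leaving at most 605 − 476 = 129.
Since 129 ≤ 133, this is achievable: one at 129 and 17 at 28.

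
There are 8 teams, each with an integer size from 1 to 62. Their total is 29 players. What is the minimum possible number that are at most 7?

Let j be the number exceeding 7. Then the total is ≥ 8·j + 1·(8 − j) = 8 + 7j.
So 7j ≤ 21 and j ≤ 3; hence at least 8 − 3 = 5 are ≤ 7.
Exactly 5 works: 5 values at 1 and 3 at 8 total 29.

5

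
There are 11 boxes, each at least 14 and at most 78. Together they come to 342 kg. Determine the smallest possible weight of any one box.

Minimizing one value means maximizing the remaining 10.
The other 10 can take up 10 × 78 = 780 ≥ 342 − 14, so one box can sit at its floor of 14.
Achievable: one at 14 and the other 10 totalling 328, which fits since 10 × 14 ≤ 328 ≤ 10 × 78.

14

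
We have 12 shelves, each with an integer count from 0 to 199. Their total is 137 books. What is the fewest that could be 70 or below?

11

Let j be the number exceeding 70. Then the total is ≥ 71·j + 0·(12 − j) = 0 + 71j.
So 71j ≤ 137 and j ≤ 1; hence at least 12 − 1 = 11 are ≤ 70.
Exactly 11 works: 11 values at 0 and 1 at 71 total 71; raise one of the low values by 66 (still ≤ 70) to hit 137.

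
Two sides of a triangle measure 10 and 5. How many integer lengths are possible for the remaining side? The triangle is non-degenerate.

9

The triangle inequality gives |10 − 5| < c < 10 + 5, i.e. 5 < c < 15.
So c can be any integer from 6 to 14: 9 values.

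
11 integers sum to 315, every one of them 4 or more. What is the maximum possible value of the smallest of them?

28

The 11 values sum to 315, so their minimum is at most ⌊315/11⌋ = 28.
Equality holds with 4 values of 28 and 7 values of 29.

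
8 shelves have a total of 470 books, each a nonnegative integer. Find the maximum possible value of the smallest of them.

The average is 470/8 < 59, so some value is ≤ 58.
Taking 2 copies of 58 and 6 copies of 59 gives exactly 470, so 58 is attained.

58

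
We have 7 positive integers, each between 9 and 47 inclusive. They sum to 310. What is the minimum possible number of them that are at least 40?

5

Suppose at most 7 − j of them reach 40; then j values are ≤ 39 and the rest ≤ 47.
The total is then ≤ 39·j + 47·(7 − j) = 329 − 8j. For this to be ≥ 310 we need j ≤ 2, so at least 7 − 2 = 5 must reach 40.
Exactly 5 works: 5 values at 47 and 2 at 39 total 313; lower one of the high values by 3 (still ≥ 40) to hit 310.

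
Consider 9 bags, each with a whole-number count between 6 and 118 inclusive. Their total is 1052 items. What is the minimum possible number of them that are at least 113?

Each value short of 113 is at most 112, costing at least 118 − 112 = 6 against the maximum total of 1062.
We can afford to lose at most 1062 − 1052 = 10, so at most ⌊10/6⌋ = 1 fall short, and at least 8 are ≥ 113.
Exactly 8 works: 8 values at 118 and 1 at 112 total 1056; lower one of the high values by 4 (still ≥ 113) to hit 1052.

8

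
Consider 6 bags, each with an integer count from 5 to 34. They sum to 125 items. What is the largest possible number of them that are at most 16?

Suppose k of them are at most 16. Those contribute at most 16 each and the rest at most 34 each.
So the total is at most 16k + 34(6 − k) = 204 − 18k. This must still be ≥ 125, so k ≤ 4.
k = 4 is achieved by 4 values at 16 and 2 at 34, total 132; lower one of the 34's by 7 (still > 16) to reach 125.

4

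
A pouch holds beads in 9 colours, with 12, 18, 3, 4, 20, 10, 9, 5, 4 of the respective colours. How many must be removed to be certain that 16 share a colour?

In the worst case you take as many as possible of each colour without reaching 16: 12 + 15 + 3 + 4 + 15 + 10 + 9 + 5 + 4 = 77.
The next one must give 16 of some colour, so 77 + 1 = 78.

78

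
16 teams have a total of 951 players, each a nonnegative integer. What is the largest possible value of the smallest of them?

59

The 16 values sum to 951, so their minimum is at most ⌊951/16⌋ = 59.
Achievable: 9 of them at 59 and 7 at 60 total 951.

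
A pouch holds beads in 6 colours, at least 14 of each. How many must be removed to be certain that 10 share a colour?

55

You could draw 9 of every colour without reaching 10 of any — 54 in all.
One more forces 10 of some colour, so 54 + 1 = 55.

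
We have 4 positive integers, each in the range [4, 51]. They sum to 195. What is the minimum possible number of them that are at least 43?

Each value short of 43 is at most 42, costing at least 51 − 42 = 9 against the maximum total of 204.
We can afford to lose at most 204 − 195 = 9, so at most ⌊9/9⌋ = 1 fall short, and at least 3 are ≥ 43.
Exactly 3 works: 3 values at 51 and 1 at 42 total 195.

3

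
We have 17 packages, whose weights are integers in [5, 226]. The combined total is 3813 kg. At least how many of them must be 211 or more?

16

If only k of them are at least 211, the other 17 − k are at most 210, so the total is at most k·226 + (17 − k)·210.
This must reach 3813, so k·226 + (17 − k)·210 ≥ 3813, giving k ≥ 16.
Exactly 16 works: 16 values at 226 and 1 at 210 total 3826; lower one of the high values by 13 (still ≥ 211) to hit 3813.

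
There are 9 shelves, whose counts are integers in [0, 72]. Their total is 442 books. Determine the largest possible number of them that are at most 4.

Each value at 4 or below falls at least 72 − 4 = 68 short of the ceiling 72.
The ceiling total is 9 × 72 = 648, and we need 442, so at most ⌊(648 − 442)/68⌋ = 3 can be that low.
k = 3 is achieved by 3 values at 4 and 6 at 72, total 444; lower one of the 72's by 2 (still > 4) to reach 442.

3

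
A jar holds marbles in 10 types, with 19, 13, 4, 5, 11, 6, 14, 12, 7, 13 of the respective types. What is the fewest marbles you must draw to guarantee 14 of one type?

In the worst case you take as many as possible of each type without reaching 14: 13 + 13 + 4 + 5 + 11 + 6 + 13 + 12 + 7 + 13 = 97.
The next one must give 14 of some type, so 97 + 1 = 98.

98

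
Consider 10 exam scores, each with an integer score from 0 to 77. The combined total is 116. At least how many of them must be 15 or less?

Let j be the number exceeding 15. Then the total is ≥ 16·j + 0·(10 − j) = 0 + 16j.
So 16j ≤ 116 and j ≤ 7; hence at least 10 − 7 = 3 are ≤ 15.
Exactly 3 works: 3 values at 0 and 7 at 16 total 112; raise one of the low values by 4 (still ≤ 15) to hit 116.

3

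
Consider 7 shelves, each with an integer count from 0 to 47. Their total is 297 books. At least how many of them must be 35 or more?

5

Each value short of 35 is at most 34, costing at least 47 − 34 = 13 against the maximum total of 329.
We can afford to lose at most 329 − 297 = 32, so at most ⌊32/13⌋ = 2 fall short, and at least 5 are ≥ 35.
Exactly 5 works: 5 values at 47 and 2 at 34 total 303; lower one of the high values by 6 (still ≥ 35) to hit 297.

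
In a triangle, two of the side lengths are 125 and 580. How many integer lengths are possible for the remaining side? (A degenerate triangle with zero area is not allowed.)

249

The triangle inequality gives |125 − 580| < c < 125 + 580, i.e. 455 < c < 705.
So c can be any integer from 456 to 704: 249 values.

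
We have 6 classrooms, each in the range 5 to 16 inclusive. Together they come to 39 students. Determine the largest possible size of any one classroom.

14

To make one classroom as large as possible, make the other 5 as small as possible.
The other 5 contribute at least 5 × 5 = 25, leaving at most 39 − 25 = 14.
Since 14 ≤ 16, this is achievable: one at 14 and 5 at 5.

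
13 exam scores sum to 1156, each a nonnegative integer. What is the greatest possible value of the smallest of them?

The 13 values sum to 1156, so their minimum is at most ⌊1156/13⌋ = 88.
Achievable: 1 of them at 88 and 12 at 89 total 1156.

88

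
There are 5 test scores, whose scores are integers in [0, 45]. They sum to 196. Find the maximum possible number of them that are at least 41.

4

Suppose k of them are at least 41. Those contribute at least 41 each and the other 5 − k at least 0 each.
So the total is at least 41k + 0(5 − k) = 0 + 41k. This must be ≤ 196, giving k ≤ 4.
k = 4 is achieved by 4 values at 41 and 1 at 0, total 164; add 32 to one value (staying below 41) to reach 196.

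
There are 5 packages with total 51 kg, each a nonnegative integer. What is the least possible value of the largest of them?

11

Some value must be at least ⌈51/5⌉ = 11, since 5 × 10 = 50 < 51.
Taking 4 copies of 10 and 1 copy of 11 gives exactly 51, so 11 is attained.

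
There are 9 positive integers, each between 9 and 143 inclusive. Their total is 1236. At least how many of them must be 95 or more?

8

If only k of them are at least 95, the other 9 − k are at most 94, so the total is at most k·143 + (9 − k)·94.
This must reach 1236, so k·143 + (9 − k)·94 ≥ 1236, giving k ≥ 8.
Exactly 8 works: 8 values at 143 and 1 at 94 total 1238; lower one of the high values by 2 (still ≥ 95) to hit 1236.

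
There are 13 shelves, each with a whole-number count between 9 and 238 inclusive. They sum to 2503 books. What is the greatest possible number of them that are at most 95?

4

Each value at 95 or below falls at least 238 − 95 = 143 short of the ceiling 238.
The ceiling total is 13 × 238 = 3094, and we need 2503, so at most ⌊(3094 − 2503)/143⌋ = 4 can be that low.
k = 4 is achieved by 4 values at 95 and 9 at 238, total 2522; lower one of the 238's by 19 (still > 95) to reach 2503.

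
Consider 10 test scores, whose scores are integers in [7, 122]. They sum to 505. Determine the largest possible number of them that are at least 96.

4

With k values at 96 or above and the rest at least 7, the sum is at least 70 + 89k.
Since the sum is 505, we need 89k ≤ 435, i.e. k ≤ 4.
k = 4 is achieved by 4 values at 96 and 6 at 7, total 426; add 79 to one value (staying below 96) to reach 505.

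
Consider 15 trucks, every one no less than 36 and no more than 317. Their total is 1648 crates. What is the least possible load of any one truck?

Minimizing one value means maximizing the remaining 14.
The other 14 can take up 14 × 317 = 4438 ≥ 1648 − 36, so one truck can sit at its floor of 36.
Achievable: one at 36 and the other 14 totalling 1612, which fits since 14 × 36 ≤ 1612 ≤ 14 × 317.

36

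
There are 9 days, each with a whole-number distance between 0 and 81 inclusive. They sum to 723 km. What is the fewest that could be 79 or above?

7

Suppose at most 9 − j of them reach 79; then j values are ≤ 78 and the rest ≤ 81.
The total is then ≤ 78·j + 81·(9 − j) = 729 − 3j. For this to be ≥ 723 we need j ≤ 2, so at least 9 − 2 = 7 must reach 79.
Exactly 7 works: 7 values at 81 and 2 at 78 total 723.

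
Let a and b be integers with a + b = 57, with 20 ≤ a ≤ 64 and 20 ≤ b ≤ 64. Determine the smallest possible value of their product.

740

ab = a(57 − a) is concave in a, so over [20, 37] it is minimized at an endpoint.
The extreme feasible split is a = 20, b = 37, giving ab = 740.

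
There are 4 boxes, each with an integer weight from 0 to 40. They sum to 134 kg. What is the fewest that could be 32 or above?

2

Suppose at most 4 − j of them reach 32; then j values are ≤ 31 and the rest ≤ 40.
The total is then ≤ 31·j + 40·(4 − j) = 160 − 9j. For this to be ≥ 134 we need j ≤ 2, so at least 4 − 2 = 2 must reach 32.
Exactly 2 works: 2 values at 40 and 2 at 31 total 142; lower one of the high values by 8 (still ≥ 32) to hit 134.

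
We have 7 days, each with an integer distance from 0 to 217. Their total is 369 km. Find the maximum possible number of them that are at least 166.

2

Suppose k of them are at least 166. Those contribute at least 166 each and the other 7 − k at least 0 each.
So the total is at least 166k + 0(7 − k) = 0 + 166k. This must be ≤ 369, giving k ≤ 2.
k = 2 is achieved by 2 values at 166 and 5 at 0, total 332; add 37 to one value (staying below 166) to reach 369.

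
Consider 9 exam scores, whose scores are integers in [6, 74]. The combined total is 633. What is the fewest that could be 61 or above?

7

If only k of them are at least 61, the other 9 − k are at most 60, so the total is at most k·74 + (9 − k)·60.
This must reach 633, so k·74 + (9 − k)·60 ≥ 633, giving k ≥ 7.
Exactly 7 works: 7 values at 74 and 2 at 60 total 638; lower one of the high values by 5 (still ≥ 61) to hit 633.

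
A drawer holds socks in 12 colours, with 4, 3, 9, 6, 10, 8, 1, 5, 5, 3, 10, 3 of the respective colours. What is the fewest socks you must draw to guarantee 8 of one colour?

In the worst case you take as many as possible of each colour without reaching 8: 4 + 3 + 7 + 6 + 7 + 7 + 1 + 5 + 5 + 3 + 7 + 3 = 58.
The next one must give 8 of some colour, so 58 + 1 = 59.

59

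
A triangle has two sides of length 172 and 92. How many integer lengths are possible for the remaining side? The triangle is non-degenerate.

183

The triangle inequality gives |172 − 92| < c < 172 + 92, i.e. 80 < c < 264.
So c can be any integer from 81 to 263: 183 values.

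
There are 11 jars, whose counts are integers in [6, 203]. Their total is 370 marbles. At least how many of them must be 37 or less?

Let j be the number exceeding 37. Then the total is ≥ 38·j + 6·(11 − j) = 66 + 32j.
So 32j ≤ 304 and j ≤ 9; hence at least 11 − 9 = 2 are ≤ 37.
Exactly 2 works: 2 values at 6 and 9 at 38 total 354; raise one of the low values by 16 (still ≤ 37) to hit 370.

2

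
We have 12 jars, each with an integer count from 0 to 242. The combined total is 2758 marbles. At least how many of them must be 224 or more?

5

Suppose at most 12 − j of them reach 224; then j values are ≤ 223 and the rest ≤ 242.
The total is then ≤ 223·j + 242·(12 − j) = 2904 − 19j. For this to be ≥ 2758 we need j ≤ 7, so at least 12 − 7 = 5 must reach 224.
Exactly 5 works: 5 values at 242 and 7 at 223 total 2771; lower one of the high values by 13 (still ≥ 224) to hit 2758.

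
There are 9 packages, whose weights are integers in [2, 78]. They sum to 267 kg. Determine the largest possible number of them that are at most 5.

5

Each value at 5 or below falls at least 78 − 5 = 73 short of the ceiling 78.
The ceiling total is 9 × 78 = 702, and we need 267, so at most ⌊(702 − 267)/73⌋ = 5 can be that low.
k = 5 is achieved by 5 values at 5 and 4 at 78, total 337; lower one of the 78's by 70 (still > 5) to reach 267.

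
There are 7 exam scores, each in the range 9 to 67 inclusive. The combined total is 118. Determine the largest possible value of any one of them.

64

Maximizing one value means minimizing the remaining 6.
The other 6 contribute at least 6 × 9 = 54, leaving at most 118 − 54 = 64.
Since 64 ≤ 67, this is achievable: one at 64 and 6 at 9.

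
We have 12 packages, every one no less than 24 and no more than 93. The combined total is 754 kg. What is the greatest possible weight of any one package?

Maximizing one value means minimizing the remaining 11.
The other 11 contribute at least 11 × 24 = 264, leaving at most 754 − 264 = 490.
But each package is capped at 93, so the maximum is 93.
Achievable: one at 93 and the other 11 totalling 661, which fits since 11 × 24 ≤ 661 ≤ 11 × 93.

93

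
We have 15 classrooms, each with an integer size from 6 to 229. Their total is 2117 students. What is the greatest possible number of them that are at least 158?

Suppose k of them are at least 158. Those contribute at least 158 each and the other 15 − k at least 6 each.
So the total is at least 158k + 6(15 − k) = 90 + 152k. This must be ≤ 2117, giving k ≤ 13.
k = 13 is achieved by 13 values at 158 and 2 at 6, total 2066; add 51 to one value (staying below 158) to reach 2117.

13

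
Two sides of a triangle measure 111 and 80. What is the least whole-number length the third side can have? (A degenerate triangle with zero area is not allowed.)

The third side must exceed |111 − 80| = 31.
The smallest integer above 31 is 32.

32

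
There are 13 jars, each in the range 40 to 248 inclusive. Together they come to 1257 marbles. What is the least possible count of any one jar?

40

Minimizing one value means maximizing the remaining 12.
The other 12 can take up 12 × 248 = 2976 ≥ 1257 − 40, so one jar can sit at its floor of 40.
Achievable: one at 40 and the other 12 totalling 1217, which fits since 12 × 40 ≤ 1217 ≤ 12 × 248.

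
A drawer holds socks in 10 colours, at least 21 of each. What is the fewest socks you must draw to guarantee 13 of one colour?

You could draw 12 of every colour without reaching 13 of any — 120 in all.
One more forces 13 of some colour, so 120 + 1 = 121.

121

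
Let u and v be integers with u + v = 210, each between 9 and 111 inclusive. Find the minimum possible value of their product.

For a fixed sum, uv is smallest when u and v are as far apart as possible.
At the endpoint u = 99, v = 210 − 99 = 111, so uv = 99 × 111 = 10989.

10989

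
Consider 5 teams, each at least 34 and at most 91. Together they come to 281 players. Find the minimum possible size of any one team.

34

To make one team as small as possible, make the other 4 as large as possible.
The other 4 can take up 4 × 91 = 364 ≥ 281 − 34, so one team can sit at its floor of 34.
Achievable: one at 34 and the other 4 totalling 247, which fits since 4 × 34 ≤ 247 ≤ 4 × 91.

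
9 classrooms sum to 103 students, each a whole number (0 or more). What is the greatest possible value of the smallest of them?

The average is 103/9 < 12, so some value is ≤ 11.
Equality holds with 5 values of 11 and 4 values of 12.

11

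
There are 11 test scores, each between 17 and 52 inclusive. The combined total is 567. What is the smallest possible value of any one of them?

To make one score as small as possible, make the other 10 as large as possible.
The other 10 contribute at most 10 × 52 = 520, leaving at least 567 − 520 = 47.
Since 47 ≥ 17, this is achievable: one at 47 and 10 at 52.

47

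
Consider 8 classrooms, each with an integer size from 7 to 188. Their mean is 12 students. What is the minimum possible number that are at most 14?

3

The total is 8 × 12 = 96.
Let j be the number exceeding 14. Then the total is ≥ 15·j + 7·(8 − j) = 56 + 8j.
So 8j ≤ 40 and j ≤ 5; hence at least 8 − 5 = 3 are ≤ 14.
Exactly 3 works: 3 values at 7 and 5 at 15 total 96.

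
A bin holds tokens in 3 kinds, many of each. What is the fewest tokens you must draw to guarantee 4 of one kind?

You could draw 3 of every kind without reaching 4 of any — 9 in all.
One more forces 4 of some kind, so 9 + 1 = 10.

10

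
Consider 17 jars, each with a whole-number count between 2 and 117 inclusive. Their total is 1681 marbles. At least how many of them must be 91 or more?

6

Each value short of 91 is at most 90, costing at least 117 − 90 = 27 against the maximum total of 1989.
We can afford to lose at most 1989 − 1681 = 308, so at most ⌊308/27⌋ = 11 fall short, and at least 6 are ≥ 91.
Exactly 6 works: 6 values at 117 and 11 at 90 total 1692; lower one of the high values by 11 (still ≥ 91) to hit 1681.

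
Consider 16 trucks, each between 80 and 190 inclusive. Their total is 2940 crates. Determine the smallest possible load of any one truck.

90

Minimizing one value means maximizing the remaining 15.
The other 15 contribute at most 15 × 190 = 2850, leaving at least 2940 − 2850 = 90.
Since 90 ≥ 80, this is achievable: one at 90 and 15 at 190.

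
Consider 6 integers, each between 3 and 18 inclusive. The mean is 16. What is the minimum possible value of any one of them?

To make one integer as small as possible, make the other 5 as large as possible.
The total is 6 × 16 = 96.
The other 5 contribute at most 5 × 18 = 90, leaving at least 96 − 90 = 6.
Since 6 ≥ 3, this is achievable: one at 6 and 5 at 18.

6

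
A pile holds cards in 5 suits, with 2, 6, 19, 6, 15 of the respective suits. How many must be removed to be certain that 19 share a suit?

In the worst case you take as many as possible of each suit without reaching 19: 2 + 6 + 18 + 6 + 15 = 47.
The next one must give 19 of some suit, so 47 + 1 = 48.

48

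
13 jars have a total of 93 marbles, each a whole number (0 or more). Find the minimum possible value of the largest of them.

8

If every one of the 13 were at most 7, the total would be at most 13 × 7 = 91 < 93.
Achievable: 2 of them at 8 and 11 at 7 total 93.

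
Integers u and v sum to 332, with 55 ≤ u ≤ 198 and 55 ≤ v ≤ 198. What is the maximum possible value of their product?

27556

With u + v fixed, uv peaks when the two are closest together.
Taking u = 166 and v = 166 (both in [55, 198]) gives uv = 27556.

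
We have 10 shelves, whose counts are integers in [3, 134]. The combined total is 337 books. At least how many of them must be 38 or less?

Let j be the number exceeding 38. Then the total is ≥ 39·j + 3·(10 − j) = 30 + 36j.
So 36j ≤ 307 and j ≤ 8; hence at least 10 − 8 = 2 are ≤ 38.
Exactly 2 works: 2 values at 3 and 8 at 39 total 318; raise one of the low values by 19 (still ≤ 38) to hit 337.

2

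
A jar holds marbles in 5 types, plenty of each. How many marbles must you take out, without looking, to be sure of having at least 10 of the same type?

In the worst case you draw 9 of each of the 5 types: 5 × 9 = 45.
One more forces 10 of some type, so 45 + 1 = 46.

46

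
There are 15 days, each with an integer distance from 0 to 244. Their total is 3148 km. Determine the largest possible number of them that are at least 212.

14

With k values at 212 or above and the rest at least 0, the sum is at least 0 + 212k.
Since the sum is 3148, we need 212k ≤ 3148, i.e. k ≤ 14.
k = 14 is achieved by 14 values at 212 and 1 at 0, total 2968; add 180 to one value (staying below 212) to reach 3148.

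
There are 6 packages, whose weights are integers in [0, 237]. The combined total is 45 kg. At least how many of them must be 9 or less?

Let j be the number exceeding 9. Then the total is ≥ 10·j + 0·(6 − j) = 0 + 10j.
So 10j ≤ 45 and j ≤ 4; hence at least 6 − 4 = 2 are ≤ 9.
Exactly 2 works: 2 values at 0 and 4 at 10 total 40; raise one of the low values by 5 (still ≤ 9) to hit 45.

2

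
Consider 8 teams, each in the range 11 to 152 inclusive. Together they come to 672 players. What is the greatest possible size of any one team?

152

Maximizing one value means minimizing the remaining 7.
The other 7 contribute at least 7 × 11 = 77, leaving at most 672 − 77 = 595.
But each team is capped at 152, so the maximum is 152.
Achievable: one at 152 and the other 7 totalling 520, which fits since 7 × 11 ≤ 520 ≤ 7 × 152.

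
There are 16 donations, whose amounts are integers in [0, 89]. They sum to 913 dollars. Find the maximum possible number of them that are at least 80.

With k values at 80 or above and the rest at least 0, the sum is at least 0 + 80k.
Since the sum is 913, we need 80k ≤ 913, i.e. k ≤ 11.
k = 11 is achieved by 11 values at 80 and 5 at 0, total 880; add 33 to one value (staying below 80) to reach 913.

11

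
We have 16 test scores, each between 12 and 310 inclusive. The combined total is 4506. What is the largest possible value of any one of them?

310

To make one score as large as possible, make the other 15 as small as possible.
The other 15 contribute at least 15 × 12 = 180, leaving at most 4506 − 180 = 4326.
But each score is capped at 310, so the maximum is 310.
Achievable: one at 310 and the other 15 totalling 4196, which fits since 15 × 12 ≤ 4196 ≤ 15 × 310.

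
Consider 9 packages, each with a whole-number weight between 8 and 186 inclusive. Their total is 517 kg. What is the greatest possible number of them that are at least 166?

Suppose k of them are at least 166. Those contribute at least 166 each and the other 9 − k at least 8 each.
So the total is at least 166k + 8(9 − k) = 72 + 158k. This must be ≤ 517, giving k ≤ 2.
k = 2 is achieved by 2 values at 166 and 7 at 8, total 388; add 129 to one value (staying below 166) to reach 517.

2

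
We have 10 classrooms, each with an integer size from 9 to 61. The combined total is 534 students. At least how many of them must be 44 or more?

6

Each value short of 44 is at most 43, costing at least 61 − 43 = 18 against the maximum total of 610.
We can afford to lose at most 610 − 534 = 76, so at most ⌊76/18⌋ = 4 fall short, and at least 6 are ≥ 44.
Exactly 6 works: 6 values at 61 and 4 at 43 total 538; lower one of the high values by 4 (still ≥ 44) to hit 534.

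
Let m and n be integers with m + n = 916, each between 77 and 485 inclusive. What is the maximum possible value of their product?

For a fixed sum, the product mn is largest when m and n are as close as possible.
Taking m = 458 and n = 458 (both in [77, 485]) gives mn = 209764.

209764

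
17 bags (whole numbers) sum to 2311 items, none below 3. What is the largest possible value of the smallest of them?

If every one of the 17 were at least 136, the total would be at least 17 × 136 = 2312 > 2311.
Achievable: 1 of them at 135 and 16 at 136 total 2311.

135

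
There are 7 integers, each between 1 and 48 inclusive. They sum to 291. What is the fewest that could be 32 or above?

Each value short of 32 is at most 31, costing at least 48 − 31 = 17 against the maximum total of 336.
We can afford to lose at most 336 − 291 = 45, so at most ⌊45/17⌋ = 2 fall short, and at least 5 are ≥ 32.
Exactly 5 works: 5 values at 48 and 2 at 31 total 302; lower one of the high values by 11 (still ≥ 32) to hit 291.

5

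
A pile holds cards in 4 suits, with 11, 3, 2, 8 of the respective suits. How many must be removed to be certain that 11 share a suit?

In the worst case you take as many as possible of each suit without reaching 11: 10 + 3 + 2 + 8 = 23.
The next one must give 11 of some suit, so 23 + 1 = 24.

24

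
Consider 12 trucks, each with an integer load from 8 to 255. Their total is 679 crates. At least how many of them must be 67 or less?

3

If only k of them are at most 67, the other 12 − k are at least 68, so the total is at least (12 − k)·68 + k·8.
This is ≤ 679, so (12 − k)·68 + 8k ≤ 679, which gives k ≥ 3.
Exactly 3 works: 3 values at 8 and 9 at 68 total 636; raise one of the low values by 43 (still ≤ 67) to hit 679.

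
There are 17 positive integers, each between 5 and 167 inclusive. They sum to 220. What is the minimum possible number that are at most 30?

If only k of them are at most 30, the other 17 − k are at least 31, so the total is at least (17 − k)·31 + k·5.
This is ≤ 220, so (17 − k)·31 + 5k ≤ 220, which gives k ≥ 12.
Exactly 12 works: 12 values at 5 and 5 at 31 total 215; raise one of the low values by 5 (still ≤ 30) to hit 220.

12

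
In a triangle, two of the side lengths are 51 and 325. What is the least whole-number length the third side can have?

275

The third side must exceed |51 − 325| = 274.
The smallest integer above 274 is 275.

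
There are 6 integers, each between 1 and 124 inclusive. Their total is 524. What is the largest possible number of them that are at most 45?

2

Suppose k of them are at most 45. Those contribute at most 45 each and the rest at most 124 each.
So the total is at most 45k + 124(6 − k) = 744 − 79k. This must still be ≥ 524, so k ≤ 2.
k = 2 is achieved by 2 values at 45 and 4 at 124, total 586; lower one of the 124's by 62 (still > 45) to reach 524.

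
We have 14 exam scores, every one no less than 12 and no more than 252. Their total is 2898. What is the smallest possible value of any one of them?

To make one score as small as possible, make the other 13 as large as possible.
The other 13 can take up 13 × 252 = 3276 ≥ 2898 − 12, so one score can sit at its floor of 12.
Achievable: one at 12 and the other 13 totalling 2886, which fits since 13 × 12 ≤ 2886 ≤ 13 × 252.

12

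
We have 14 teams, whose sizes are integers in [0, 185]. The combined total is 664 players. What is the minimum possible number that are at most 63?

4

If only k of them are at most 63, the other 14 − k are at least 64, so the total is at least (14 − k)·64 + k·0.
This is ≤ 664, so (14 − k)·64 + 0k ≤ 664, which gives k ≥ 4.
Exactly 4 works: 4 values at 0 and 10 at 64 total 640; raise one of the low values by 24 (still ≤ 63) to hit 664.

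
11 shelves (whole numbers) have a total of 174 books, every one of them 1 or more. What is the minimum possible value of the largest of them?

16

The average is 174/11 > 15, so not all 11 can be 15 or less; the largest is ≥ 16.
Taking 2 copies of 15 and 9 copies of 16 gives exactly 174, so 16 is attained.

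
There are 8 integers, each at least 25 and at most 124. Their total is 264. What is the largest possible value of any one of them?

89

Maximizing one value means minimizing the remaining 7.
The other 7 contribute at least 7 × 25 = 175, leaving at most 264 − 175 = 89.
Since 89 ≤ 124, this is achievable: one at 89 and 7 at 25.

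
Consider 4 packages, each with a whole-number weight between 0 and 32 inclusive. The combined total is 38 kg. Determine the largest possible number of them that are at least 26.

Suppose k of them are at least 26. Those contribute at least 26 each and the other 4 − k at least 0 each.
So the total is at least 26k + 0(4 − k) = 0 + 26k. This must be ≤ 38, giving k ≤ 1.
k = 1 is achieved by 1 value at 26 and 3 at 0, total 26; add 12 to one value (staying below 26) to reach 38.

1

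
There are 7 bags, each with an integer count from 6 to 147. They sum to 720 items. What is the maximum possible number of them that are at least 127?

5

If k of the values are ≥ 127, the total is ≥ 127k + 6(7 − k).
Setting 127k + 6(7 − k) ≤ 720 gives 121k ≤ 678, so k ≤ 5.
k = 5 is achieved by 5 values at 127 and 2 at 6, total 647; add 73 to one value (staying below 127) to reach 720.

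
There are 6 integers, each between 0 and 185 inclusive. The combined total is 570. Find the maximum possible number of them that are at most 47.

Suppose k of them are at most 47. Those contribute at most 47 each and the rest at most 185 each.
So the total is at most 47k + 185(6 − k) = 1110 − 138k. This must still be ≥ 570, so k ≤ 3.
k = 3 is achieved by 3 values at 47 and 3 at 185, total 696; lower one of the 185's by 126 (still > 47) to reach 570.

3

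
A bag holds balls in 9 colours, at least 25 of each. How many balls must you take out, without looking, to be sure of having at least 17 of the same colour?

145

In the worst case you draw 16 of each of the 9 colours: 9 × 16 = 144.
One more forces 17 of some colour, so 144 + 1 = 145.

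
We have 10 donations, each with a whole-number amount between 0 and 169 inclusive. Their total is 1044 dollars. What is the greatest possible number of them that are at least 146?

7

Suppose k of them are at least 146. Those contribute at least 146 each and the other 10 − k at least 0 each.
So the total is at least 146k + 0(10 − k) = 0 + 146k. This must be ≤ 1044, giving k ≤ 7.
k = 7 is achieved by 7 values at 146 and 3 at 0, total 1022; add 22 to one value (staying below 146) to reach 1044.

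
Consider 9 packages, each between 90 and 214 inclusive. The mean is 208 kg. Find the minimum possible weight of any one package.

To make one package as small as possible, make the other 8 as large as possible.
The total is 9 × 208 = 1872.
The other 8 contribute at most 8 × 214 = 1712, leaving at least 1872 − 1712 = 160.
Since 160 ≥ 90, this is achievable: one at 160 and 8 at 214.

160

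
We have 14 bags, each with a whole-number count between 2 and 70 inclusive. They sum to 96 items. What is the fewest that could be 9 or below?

6

Let j be the number exceeding 9. Then the total is ≥ 10·j + 2·(14 − j) = 28 + 8j.
So 8j ≤ 68 and j ≤ 8; hence at least 14 − 8 = 6 are ≤ 9.
Exactly 6 works: 6 values at 2 and 8 at 10 total 92; raise one of the low values by 4 (still ≤ 9) to hit 96.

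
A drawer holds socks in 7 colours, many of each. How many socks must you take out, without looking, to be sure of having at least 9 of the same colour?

You could draw 8 of every colour without reaching 9 of any — 56 in all.
One more forces 9 of some colour, so 56 + 1 = 57.

57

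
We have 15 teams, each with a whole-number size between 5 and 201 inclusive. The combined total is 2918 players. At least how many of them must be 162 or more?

Each value short of 162 is at most 161, costing at least 201 − 161 = 40 against the maximum total of 3015.
We can afford to lose at most 3015 − 2918 = 97, so at most ⌊97/40⌋ = 2 fall short, and at least 13 are ≥ 162.
Exactly 13 works: 13 values at 201 and 2 at 161 total 2935; lower one of the high values by 17 (still ≥ 162) to hit 2918.

13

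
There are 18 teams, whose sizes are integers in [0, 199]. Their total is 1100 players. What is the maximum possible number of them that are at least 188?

5

If k of the values are ≥ 188, the total is ≥ 188k + 0(18 − k).
Setting 188k + 0(18 − k) ≤ 1100 gives 188k ≤ 1100, so k ≤ 5.
k = 5 is achieved by 5 values at 188 and 13 at 0, total 940; add 160 to one value (staying below 188) to reach 1100.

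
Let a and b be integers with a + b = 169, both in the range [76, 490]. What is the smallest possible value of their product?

7068

ab = a(169 − a) is concave in a, so over [76, 93] it is minimized at an endpoint.
At the endpoint a = 76, b = 169 − 76 = 93, so ab = 76 × 93 = 7068.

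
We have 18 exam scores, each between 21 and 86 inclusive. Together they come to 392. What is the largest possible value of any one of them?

35

To make one score as large as possible, make the other 17 as small as possible.
The other 17 contribute at least 17 × 21 = 357, leaving at most 392 − 357 = 35.
Since 35 ≤ 86, this is achievable: one at 35 and 17 at 21.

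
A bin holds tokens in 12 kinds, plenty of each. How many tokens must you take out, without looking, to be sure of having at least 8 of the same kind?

85

In the worst case you draw 7 of each of the 12 kinds: 12 × 7 = 84.
One more forces 8 of some kind, so 84 + 1 = 85.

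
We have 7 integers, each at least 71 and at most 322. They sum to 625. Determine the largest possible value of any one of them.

199

To make one integer as large as possible, make the other 6 as small as possible.
The other 6 contribute at least 6 × 71 = 426, leaving at most 625 − 426 = 199.
Since 199 ≤ 322, this is achievable: one at 199 and 6 at 71.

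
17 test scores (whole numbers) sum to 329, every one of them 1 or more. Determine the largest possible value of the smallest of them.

The average is 329/17 < 20, so some value is ≤ 19.
Equality holds with 11 values of 19 and 6 values of 20.

19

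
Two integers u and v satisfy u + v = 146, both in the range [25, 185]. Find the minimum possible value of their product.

3025

Since u + v is fixed, pushing one of them to its bound minimizes the product.
The extreme feasible split is u = 25, v = 121, giving uv = 3025.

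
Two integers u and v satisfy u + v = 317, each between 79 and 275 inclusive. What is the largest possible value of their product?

For a fixed sum, the product uv is largest when u and v are as close as possible.
Taking u = 158 and v = 159 (both in [79, 275]) gives uv = 25122.

25122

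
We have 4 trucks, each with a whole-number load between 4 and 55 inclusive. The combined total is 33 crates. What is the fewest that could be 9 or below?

If only k of them are at most 9, the other 4 − k are at least 10, so the total is at least (4 − k)·10 + k·4.
This is ≤ 33, so (4 − k)·10 + 4k ≤ 33, which gives k ≥ 2.
Exactly 2 works: 2 values at 4 and 2 at 10 total 28; raise one of the low values by 5 (still ≤ 9) to hit 33.

2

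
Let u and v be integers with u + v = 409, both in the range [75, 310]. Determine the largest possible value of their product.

With u + v fixed, uv peaks when the two are closest together.
Taking u = 204 and v = 205 (both in [75, 310]) gives uv = 41820.

41820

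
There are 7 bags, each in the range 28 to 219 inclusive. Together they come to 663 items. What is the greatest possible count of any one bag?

219

To make one bag as large as possible, make the other 6 as small as possible.
The other 6 contribute at least 6 × 28 = 168, leaving at most 663 − 168 = 495.
But each bag is capped at 219, so the maximum is 219.
Achievable: one at 219 and the other 6 totalling 444, which fits since 6 × 28 ≤ 444 ≤ 6 × 219.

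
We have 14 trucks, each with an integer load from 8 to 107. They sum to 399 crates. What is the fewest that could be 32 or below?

3

Let j be the number exceeding 32. Then the total is ≥ 33·j + 8·(14 − j) = 112 + 25j.
So 25j ≤ 287 and j ≤ 11; hence at least 14 − 11 = 3 are ≤ 32.
Exactly 3 works: 3 values at 8 and 11 at 33 total 387; raise one of the low values by 12 (still ≤ 32) to hit 399.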